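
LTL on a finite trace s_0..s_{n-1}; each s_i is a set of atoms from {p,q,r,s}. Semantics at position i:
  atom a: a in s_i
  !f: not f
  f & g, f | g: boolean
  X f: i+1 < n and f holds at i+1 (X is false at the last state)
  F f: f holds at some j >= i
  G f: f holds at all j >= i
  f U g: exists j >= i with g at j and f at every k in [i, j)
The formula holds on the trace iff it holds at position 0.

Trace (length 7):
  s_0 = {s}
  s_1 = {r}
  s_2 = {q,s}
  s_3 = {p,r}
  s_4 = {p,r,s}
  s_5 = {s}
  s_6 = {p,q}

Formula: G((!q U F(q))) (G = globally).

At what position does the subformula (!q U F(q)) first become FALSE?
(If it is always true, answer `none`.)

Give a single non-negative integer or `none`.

s_0={s}: (!q U F(q))=True !q=True q=False F(q)=True
s_1={r}: (!q U F(q))=True !q=True q=False F(q)=True
s_2={q,s}: (!q U F(q))=True !q=False q=True F(q)=True
s_3={p,r}: (!q U F(q))=True !q=True q=False F(q)=True
s_4={p,r,s}: (!q U F(q))=True !q=True q=False F(q)=True
s_5={s}: (!q U F(q))=True !q=True q=False F(q)=True
s_6={p,q}: (!q U F(q))=True !q=False q=True F(q)=True
G((!q U F(q))) holds globally = True
No violation — formula holds at every position.

Answer: none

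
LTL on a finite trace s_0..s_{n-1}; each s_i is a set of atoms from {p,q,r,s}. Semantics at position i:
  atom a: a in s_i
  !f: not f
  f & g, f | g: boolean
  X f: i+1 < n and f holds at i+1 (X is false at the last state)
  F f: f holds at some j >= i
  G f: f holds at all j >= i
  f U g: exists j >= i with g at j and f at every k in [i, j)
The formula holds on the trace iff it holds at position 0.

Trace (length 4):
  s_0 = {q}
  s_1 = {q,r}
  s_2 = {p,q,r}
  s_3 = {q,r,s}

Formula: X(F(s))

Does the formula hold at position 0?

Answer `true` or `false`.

Answer: true

Derivation:
s_0={q}: X(F(s))=True F(s)=True s=False
s_1={q,r}: X(F(s))=True F(s)=True s=False
s_2={p,q,r}: X(F(s))=True F(s)=True s=False
s_3={q,r,s}: X(F(s))=False F(s)=True s=True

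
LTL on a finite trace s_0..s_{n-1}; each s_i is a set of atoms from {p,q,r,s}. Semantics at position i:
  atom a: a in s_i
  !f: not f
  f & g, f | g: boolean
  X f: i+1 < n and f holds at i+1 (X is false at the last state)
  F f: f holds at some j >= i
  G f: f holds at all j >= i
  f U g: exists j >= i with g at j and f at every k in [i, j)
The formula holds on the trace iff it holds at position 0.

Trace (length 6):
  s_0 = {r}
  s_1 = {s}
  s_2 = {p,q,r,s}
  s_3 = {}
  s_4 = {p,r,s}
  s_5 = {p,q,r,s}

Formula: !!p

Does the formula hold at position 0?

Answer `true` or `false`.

Answer: false

Derivation:
s_0={r}: !!p=False !p=True p=False
s_1={s}: !!p=False !p=True p=False
s_2={p,q,r,s}: !!p=True !p=False p=True
s_3={}: !!p=False !p=True p=False
s_4={p,r,s}: !!p=True !p=False p=True
s_5={p,q,r,s}: !!p=True !p=False p=True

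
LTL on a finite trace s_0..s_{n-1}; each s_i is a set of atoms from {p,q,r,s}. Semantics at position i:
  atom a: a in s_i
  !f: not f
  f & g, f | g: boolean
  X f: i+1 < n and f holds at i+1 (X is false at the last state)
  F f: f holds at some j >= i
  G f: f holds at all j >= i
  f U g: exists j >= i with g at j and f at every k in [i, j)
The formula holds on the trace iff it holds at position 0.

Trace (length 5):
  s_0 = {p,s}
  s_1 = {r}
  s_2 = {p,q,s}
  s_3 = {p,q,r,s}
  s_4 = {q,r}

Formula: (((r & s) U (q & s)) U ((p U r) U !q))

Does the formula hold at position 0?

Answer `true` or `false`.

s_0={p,s}: (((r & s) U (q & s)) U ((p U r) U !q))=True ((r & s) U (q & s))=False (r & s)=False r=False s=True (q & s)=False q=False ((p U r) U !q)=True (p U r)=True p=True !q=True
s_1={r}: (((r & s) U (q & s)) U ((p U r) U !q))=True ((r & s) U (q & s))=False (r & s)=False r=True s=False (q & s)=False q=False ((p U r) U !q)=True (p U r)=True p=False !q=True
s_2={p,q,s}: (((r & s) U (q & s)) U ((p U r) U !q))=False ((r & s) U (q & s))=True (r & s)=False r=False s=True (q & s)=True q=True ((p U r) U !q)=False (p U r)=True p=True !q=False
s_3={p,q,r,s}: (((r & s) U (q & s)) U ((p U r) U !q))=False ((r & s) U (q & s))=True (r & s)=True r=True s=True (q & s)=True q=True ((p U r) U !q)=False (p U r)=True p=True !q=False
s_4={q,r}: (((r & s) U (q & s)) U ((p U r) U !q))=False ((r & s) U (q & s))=False (r & s)=False r=True s=False (q & s)=False q=True ((p U r) U !q)=False (p U r)=True p=False !q=False

Answer: true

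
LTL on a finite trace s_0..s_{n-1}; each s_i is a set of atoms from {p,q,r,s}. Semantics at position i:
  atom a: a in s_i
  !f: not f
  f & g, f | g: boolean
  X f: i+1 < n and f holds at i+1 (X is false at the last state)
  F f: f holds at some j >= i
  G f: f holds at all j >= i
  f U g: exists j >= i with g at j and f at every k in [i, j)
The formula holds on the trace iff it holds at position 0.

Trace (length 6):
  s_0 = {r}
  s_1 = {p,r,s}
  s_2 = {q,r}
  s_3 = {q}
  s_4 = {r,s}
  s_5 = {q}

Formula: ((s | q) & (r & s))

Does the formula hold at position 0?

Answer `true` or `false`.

s_0={r}: ((s | q) & (r & s))=False (s | q)=False s=False q=False (r & s)=False r=True
s_1={p,r,s}: ((s | q) & (r & s))=True (s | q)=True s=True q=False (r & s)=True r=True
s_2={q,r}: ((s | q) & (r & s))=False (s | q)=True s=False q=True (r & s)=False r=True
s_3={q}: ((s | q) & (r & s))=False (s | q)=True s=False q=True (r & s)=False r=False
s_4={r,s}: ((s | q) & (r & s))=True (s | q)=True s=True q=False (r & s)=True r=True
s_5={q}: ((s | q) & (r & s))=False (s | q)=True s=False q=True (r & s)=False r=False

Answer: false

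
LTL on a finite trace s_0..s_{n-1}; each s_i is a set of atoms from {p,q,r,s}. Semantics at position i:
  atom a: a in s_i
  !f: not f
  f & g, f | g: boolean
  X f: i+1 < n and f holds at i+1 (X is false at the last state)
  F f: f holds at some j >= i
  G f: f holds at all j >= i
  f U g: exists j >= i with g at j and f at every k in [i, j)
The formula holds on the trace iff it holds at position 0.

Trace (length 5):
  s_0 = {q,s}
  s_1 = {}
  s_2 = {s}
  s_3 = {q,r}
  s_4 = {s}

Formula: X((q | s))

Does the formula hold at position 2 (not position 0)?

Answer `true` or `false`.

s_0={q,s}: X((q | s))=False (q | s)=True q=True s=True
s_1={}: X((q | s))=True (q | s)=False q=False s=False
s_2={s}: X((q | s))=True (q | s)=True q=False s=True
s_3={q,r}: X((q | s))=True (q | s)=True q=True s=False
s_4={s}: X((q | s))=False (q | s)=True q=False s=True
Evaluating at position 2: result = True

Answer: true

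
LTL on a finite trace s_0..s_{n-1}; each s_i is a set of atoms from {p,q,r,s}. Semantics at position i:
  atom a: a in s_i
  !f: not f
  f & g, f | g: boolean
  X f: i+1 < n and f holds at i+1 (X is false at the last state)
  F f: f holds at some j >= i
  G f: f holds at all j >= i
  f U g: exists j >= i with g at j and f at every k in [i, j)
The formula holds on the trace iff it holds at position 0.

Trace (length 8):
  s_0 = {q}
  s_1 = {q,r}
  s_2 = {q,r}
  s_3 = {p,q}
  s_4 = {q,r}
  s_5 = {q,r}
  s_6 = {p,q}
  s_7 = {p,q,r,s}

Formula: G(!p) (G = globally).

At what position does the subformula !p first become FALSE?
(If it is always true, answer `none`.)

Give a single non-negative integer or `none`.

s_0={q}: !p=True p=False
s_1={q,r}: !p=True p=False
s_2={q,r}: !p=True p=False
s_3={p,q}: !p=False p=True
s_4={q,r}: !p=True p=False
s_5={q,r}: !p=True p=False
s_6={p,q}: !p=False p=True
s_7={p,q,r,s}: !p=False p=True
G(!p) holds globally = False
First violation at position 3.

Answer: 3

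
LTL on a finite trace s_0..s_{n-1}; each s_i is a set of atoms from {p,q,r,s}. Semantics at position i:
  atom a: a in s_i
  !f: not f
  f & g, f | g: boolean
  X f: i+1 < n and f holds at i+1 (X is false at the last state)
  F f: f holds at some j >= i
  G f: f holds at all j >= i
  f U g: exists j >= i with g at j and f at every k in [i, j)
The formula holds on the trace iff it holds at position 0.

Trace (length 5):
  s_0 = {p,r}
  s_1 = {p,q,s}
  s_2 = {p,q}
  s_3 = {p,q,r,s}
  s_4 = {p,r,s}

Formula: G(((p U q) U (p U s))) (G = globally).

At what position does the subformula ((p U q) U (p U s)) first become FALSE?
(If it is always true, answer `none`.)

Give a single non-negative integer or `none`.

Answer: none

Derivation:
s_0={p,r}: ((p U q) U (p U s))=True (p U q)=True p=True q=False (p U s)=True s=False
s_1={p,q,s}: ((p U q) U (p U s))=True (p U q)=True p=True q=True (p U s)=True s=True
s_2={p,q}: ((p U q) U (p U s))=True (p U q)=True p=True q=True (p U s)=True s=False
s_3={p,q,r,s}: ((p U q) U (p U s))=True (p U q)=True p=True q=True (p U s)=True s=True
s_4={p,r,s}: ((p U q) U (p U s))=True (p U q)=False p=True q=False (p U s)=True s=True
G(((p U q) U (p U s))) holds globally = True
No violation — formula holds at every position.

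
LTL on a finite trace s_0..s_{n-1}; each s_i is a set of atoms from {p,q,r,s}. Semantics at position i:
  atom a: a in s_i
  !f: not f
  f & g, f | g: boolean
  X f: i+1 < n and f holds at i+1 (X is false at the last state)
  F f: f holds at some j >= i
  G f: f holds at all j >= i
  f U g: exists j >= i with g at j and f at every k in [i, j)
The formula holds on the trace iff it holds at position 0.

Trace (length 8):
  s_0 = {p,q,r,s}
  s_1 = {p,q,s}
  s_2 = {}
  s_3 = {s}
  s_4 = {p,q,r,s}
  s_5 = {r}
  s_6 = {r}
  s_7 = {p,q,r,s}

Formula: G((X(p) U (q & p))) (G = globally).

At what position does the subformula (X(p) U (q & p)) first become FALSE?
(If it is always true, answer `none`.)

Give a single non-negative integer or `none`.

Answer: 2

Derivation:
s_0={p,q,r,s}: (X(p) U (q & p))=True X(p)=True p=True (q & p)=True q=True
s_1={p,q,s}: (X(p) U (q & p))=True X(p)=False p=True (q & p)=True q=True
s_2={}: (X(p) U (q & p))=False X(p)=False p=False (q & p)=False q=False
s_3={s}: (X(p) U (q & p))=True X(p)=True p=False (q & p)=False q=False
s_4={p,q,r,s}: (X(p) U (q & p))=True X(p)=False p=True (q & p)=True q=True
s_5={r}: (X(p) U (q & p))=False X(p)=False p=False (q & p)=False q=False
s_6={r}: (X(p) U (q & p))=True X(p)=True p=False (q & p)=False q=False
s_7={p,q,r,s}: (X(p) U (q & p))=True X(p)=False p=True (q & p)=True q=True
G((X(p) U (q & p))) holds globally = False
First violation at position 2.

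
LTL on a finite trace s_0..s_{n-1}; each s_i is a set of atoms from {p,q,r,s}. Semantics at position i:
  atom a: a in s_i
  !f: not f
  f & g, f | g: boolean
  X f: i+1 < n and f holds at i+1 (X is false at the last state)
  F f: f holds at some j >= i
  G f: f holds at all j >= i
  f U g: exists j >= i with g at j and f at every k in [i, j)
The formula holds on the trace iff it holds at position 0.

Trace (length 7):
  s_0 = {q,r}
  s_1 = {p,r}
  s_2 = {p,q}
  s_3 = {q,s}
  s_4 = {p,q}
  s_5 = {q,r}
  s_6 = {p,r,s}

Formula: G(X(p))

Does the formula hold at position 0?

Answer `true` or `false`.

Answer: false

Derivation:
s_0={q,r}: G(X(p))=False X(p)=True p=False
s_1={p,r}: G(X(p))=False X(p)=True p=True
s_2={p,q}: G(X(p))=False X(p)=False p=True
s_3={q,s}: G(X(p))=False X(p)=True p=False
s_4={p,q}: G(X(p))=False X(p)=False p=True
s_5={q,r}: G(X(p))=False X(p)=True p=False
s_6={p,r,s}: G(X(p))=False X(p)=False p=True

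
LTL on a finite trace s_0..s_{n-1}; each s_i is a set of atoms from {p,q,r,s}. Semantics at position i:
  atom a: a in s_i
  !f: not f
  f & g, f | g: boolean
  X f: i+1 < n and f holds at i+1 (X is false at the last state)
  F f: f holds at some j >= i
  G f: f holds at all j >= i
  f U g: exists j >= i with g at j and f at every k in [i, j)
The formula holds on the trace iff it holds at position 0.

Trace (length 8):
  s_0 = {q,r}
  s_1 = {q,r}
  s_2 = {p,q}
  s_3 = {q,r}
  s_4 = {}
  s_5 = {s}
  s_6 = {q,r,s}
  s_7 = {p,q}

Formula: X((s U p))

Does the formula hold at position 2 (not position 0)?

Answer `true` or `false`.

Answer: false

Derivation:
s_0={q,r}: X((s U p))=False (s U p)=False s=False p=False
s_1={q,r}: X((s U p))=True (s U p)=False s=False p=False
s_2={p,q}: X((s U p))=False (s U p)=True s=False p=True
s_3={q,r}: X((s U p))=False (s U p)=False s=False p=False
s_4={}: X((s U p))=True (s U p)=False s=False p=False
s_5={s}: X((s U p))=True (s U p)=True s=True p=False
s_6={q,r,s}: X((s U p))=True (s U p)=True s=True p=False
s_7={p,q}: X((s U p))=False (s U p)=True s=False p=True
Evaluating at position 2: result = False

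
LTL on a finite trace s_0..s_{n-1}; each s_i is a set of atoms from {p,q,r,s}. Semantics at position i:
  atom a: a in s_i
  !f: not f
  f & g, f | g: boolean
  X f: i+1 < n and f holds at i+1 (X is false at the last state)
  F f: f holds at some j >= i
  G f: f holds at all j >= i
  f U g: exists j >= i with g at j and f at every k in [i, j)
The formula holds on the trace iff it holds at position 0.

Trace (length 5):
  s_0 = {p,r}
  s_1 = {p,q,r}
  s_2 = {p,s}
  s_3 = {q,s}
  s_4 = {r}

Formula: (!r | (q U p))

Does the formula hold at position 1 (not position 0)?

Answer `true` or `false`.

Answer: true

Derivation:
s_0={p,r}: (!r | (q U p))=True !r=False r=True (q U p)=True q=False p=True
s_1={p,q,r}: (!r | (q U p))=True !r=False r=True (q U p)=True q=True p=True
s_2={p,s}: (!r | (q U p))=True !r=True r=False (q U p)=True q=False p=True
s_3={q,s}: (!r | (q U p))=True !r=True r=False (q U p)=False q=True p=False
s_4={r}: (!r | (q U p))=False !r=False r=True (q U p)=False q=False p=False
Evaluating at position 1: result = True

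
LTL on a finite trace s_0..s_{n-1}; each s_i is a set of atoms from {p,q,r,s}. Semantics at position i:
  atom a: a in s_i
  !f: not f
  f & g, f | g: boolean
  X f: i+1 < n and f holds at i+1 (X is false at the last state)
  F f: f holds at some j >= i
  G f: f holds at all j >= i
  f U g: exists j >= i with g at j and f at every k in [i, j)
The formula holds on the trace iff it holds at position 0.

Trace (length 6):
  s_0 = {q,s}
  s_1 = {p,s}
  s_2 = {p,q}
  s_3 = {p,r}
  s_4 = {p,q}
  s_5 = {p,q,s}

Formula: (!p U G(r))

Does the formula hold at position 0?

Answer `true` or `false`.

s_0={q,s}: (!p U G(r))=False !p=True p=False G(r)=False r=False
s_1={p,s}: (!p U G(r))=False !p=False p=True G(r)=False r=False
s_2={p,q}: (!p U G(r))=False !p=False p=True G(r)=False r=False
s_3={p,r}: (!p U G(r))=False !p=False p=True G(r)=False r=True
s_4={p,q}: (!p U G(r))=False !p=False p=True G(r)=False r=False
s_5={p,q,s}: (!p U G(r))=False !p=False p=True G(r)=False r=False

Answer: false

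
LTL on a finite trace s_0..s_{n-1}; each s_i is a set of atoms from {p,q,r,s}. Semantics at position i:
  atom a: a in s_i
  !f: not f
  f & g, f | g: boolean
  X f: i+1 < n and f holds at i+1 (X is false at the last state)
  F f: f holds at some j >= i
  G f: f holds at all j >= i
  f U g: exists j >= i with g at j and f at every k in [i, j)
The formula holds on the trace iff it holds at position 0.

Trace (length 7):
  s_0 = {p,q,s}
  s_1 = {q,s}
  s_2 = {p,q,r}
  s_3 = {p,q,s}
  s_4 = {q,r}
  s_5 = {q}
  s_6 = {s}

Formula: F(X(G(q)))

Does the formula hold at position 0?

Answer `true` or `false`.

s_0={p,q,s}: F(X(G(q)))=False X(G(q))=False G(q)=False q=True
s_1={q,s}: F(X(G(q)))=False X(G(q))=False G(q)=False q=True
s_2={p,q,r}: F(X(G(q)))=False X(G(q))=False G(q)=False q=True
s_3={p,q,s}: F(X(G(q)))=False X(G(q))=False G(q)=False q=True
s_4={q,r}: F(X(G(q)))=False X(G(q))=False G(q)=False q=True
s_5={q}: F(X(G(q)))=False X(G(q))=False G(q)=False q=True
s_6={s}: F(X(G(q)))=False X(G(q))=False G(q)=False q=False

Answer: false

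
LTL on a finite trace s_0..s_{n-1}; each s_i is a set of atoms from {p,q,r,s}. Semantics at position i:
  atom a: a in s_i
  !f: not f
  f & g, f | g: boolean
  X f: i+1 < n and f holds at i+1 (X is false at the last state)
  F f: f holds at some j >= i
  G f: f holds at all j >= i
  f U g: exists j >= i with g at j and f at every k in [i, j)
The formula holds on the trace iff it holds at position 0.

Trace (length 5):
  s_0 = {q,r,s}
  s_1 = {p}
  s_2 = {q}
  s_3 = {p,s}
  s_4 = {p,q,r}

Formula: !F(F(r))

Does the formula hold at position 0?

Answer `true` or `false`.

s_0={q,r,s}: !F(F(r))=False F(F(r))=True F(r)=True r=True
s_1={p}: !F(F(r))=False F(F(r))=True F(r)=True r=False
s_2={q}: !F(F(r))=False F(F(r))=True F(r)=True r=False
s_3={p,s}: !F(F(r))=False F(F(r))=True F(r)=True r=False
s_4={p,q,r}: !F(F(r))=False F(F(r))=True F(r)=True r=True

Answer: false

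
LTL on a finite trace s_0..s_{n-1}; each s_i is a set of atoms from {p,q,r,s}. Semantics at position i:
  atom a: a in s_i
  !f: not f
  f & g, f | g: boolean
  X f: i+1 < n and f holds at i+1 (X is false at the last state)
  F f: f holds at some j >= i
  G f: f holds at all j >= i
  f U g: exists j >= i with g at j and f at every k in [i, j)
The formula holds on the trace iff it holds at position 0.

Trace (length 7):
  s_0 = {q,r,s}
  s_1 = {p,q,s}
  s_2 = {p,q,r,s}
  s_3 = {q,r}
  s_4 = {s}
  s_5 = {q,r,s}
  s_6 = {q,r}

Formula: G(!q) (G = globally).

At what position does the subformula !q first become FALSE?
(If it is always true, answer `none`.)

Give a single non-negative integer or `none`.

s_0={q,r,s}: !q=False q=True
s_1={p,q,s}: !q=False q=True
s_2={p,q,r,s}: !q=False q=True
s_3={q,r}: !q=False q=True
s_4={s}: !q=True q=False
s_5={q,r,s}: !q=False q=True
s_6={q,r}: !q=False q=True
G(!q) holds globally = False
First violation at position 0.

Answer: 0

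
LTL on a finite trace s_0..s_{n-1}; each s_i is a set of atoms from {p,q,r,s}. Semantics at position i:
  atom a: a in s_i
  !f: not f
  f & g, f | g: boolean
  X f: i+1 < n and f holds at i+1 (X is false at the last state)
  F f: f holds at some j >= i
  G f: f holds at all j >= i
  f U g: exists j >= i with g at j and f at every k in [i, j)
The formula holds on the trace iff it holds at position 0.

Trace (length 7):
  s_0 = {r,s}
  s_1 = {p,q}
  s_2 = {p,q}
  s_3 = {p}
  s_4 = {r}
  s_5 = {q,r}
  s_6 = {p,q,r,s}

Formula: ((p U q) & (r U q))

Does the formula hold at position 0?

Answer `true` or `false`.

Answer: false

Derivation:
s_0={r,s}: ((p U q) & (r U q))=False (p U q)=False p=False q=False (r U q)=True r=True
s_1={p,q}: ((p U q) & (r U q))=True (p U q)=True p=True q=True (r U q)=True r=False
s_2={p,q}: ((p U q) & (r U q))=True (p U q)=True p=True q=True (r U q)=True r=False
s_3={p}: ((p U q) & (r U q))=False (p U q)=False p=True q=False (r U q)=False r=False
s_4={r}: ((p U q) & (r U q))=False (p U q)=False p=False q=False (r U q)=True r=True
s_5={q,r}: ((p U q) & (r U q))=True (p U q)=True p=False q=True (r U q)=True r=True
s_6={p,q,r,s}: ((p U q) & (r U q))=True (p U q)=True p=True q=True (r U q)=True r=True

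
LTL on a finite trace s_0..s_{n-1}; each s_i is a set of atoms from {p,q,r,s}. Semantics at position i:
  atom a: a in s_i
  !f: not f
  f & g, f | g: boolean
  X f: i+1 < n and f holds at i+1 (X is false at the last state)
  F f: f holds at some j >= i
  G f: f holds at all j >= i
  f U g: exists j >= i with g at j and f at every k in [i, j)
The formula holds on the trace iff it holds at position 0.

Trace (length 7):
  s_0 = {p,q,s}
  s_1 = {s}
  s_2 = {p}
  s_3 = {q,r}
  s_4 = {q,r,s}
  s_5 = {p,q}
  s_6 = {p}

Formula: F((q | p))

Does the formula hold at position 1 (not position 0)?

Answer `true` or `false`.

s_0={p,q,s}: F((q | p))=True (q | p)=True q=True p=True
s_1={s}: F((q | p))=True (q | p)=False q=False p=False
s_2={p}: F((q | p))=True (q | p)=True q=False p=True
s_3={q,r}: F((q | p))=True (q | p)=True q=True p=False
s_4={q,r,s}: F((q | p))=True (q | p)=True q=True p=False
s_5={p,q}: F((q | p))=True (q | p)=True q=True p=True
s_6={p}: F((q | p))=True (q | p)=True q=False p=True
Evaluating at position 1: result = True

Answer: true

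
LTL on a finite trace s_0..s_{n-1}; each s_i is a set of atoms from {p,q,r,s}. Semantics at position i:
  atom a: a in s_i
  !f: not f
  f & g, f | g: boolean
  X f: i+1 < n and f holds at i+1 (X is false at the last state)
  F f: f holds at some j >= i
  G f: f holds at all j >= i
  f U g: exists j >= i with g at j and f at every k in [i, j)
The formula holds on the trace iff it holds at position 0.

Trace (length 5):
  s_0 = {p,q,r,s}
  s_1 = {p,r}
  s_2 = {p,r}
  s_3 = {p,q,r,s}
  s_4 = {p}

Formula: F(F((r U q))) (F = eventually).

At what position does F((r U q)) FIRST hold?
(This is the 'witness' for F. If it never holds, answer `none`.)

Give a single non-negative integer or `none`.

Answer: 0

Derivation:
s_0={p,q,r,s}: F((r U q))=True (r U q)=True r=True q=True
s_1={p,r}: F((r U q))=True (r U q)=True r=True q=False
s_2={p,r}: F((r U q))=True (r U q)=True r=True q=False
s_3={p,q,r,s}: F((r U q))=True (r U q)=True r=True q=True
s_4={p}: F((r U q))=False (r U q)=False r=False q=False
F(F((r U q))) holds; first witness at position 0.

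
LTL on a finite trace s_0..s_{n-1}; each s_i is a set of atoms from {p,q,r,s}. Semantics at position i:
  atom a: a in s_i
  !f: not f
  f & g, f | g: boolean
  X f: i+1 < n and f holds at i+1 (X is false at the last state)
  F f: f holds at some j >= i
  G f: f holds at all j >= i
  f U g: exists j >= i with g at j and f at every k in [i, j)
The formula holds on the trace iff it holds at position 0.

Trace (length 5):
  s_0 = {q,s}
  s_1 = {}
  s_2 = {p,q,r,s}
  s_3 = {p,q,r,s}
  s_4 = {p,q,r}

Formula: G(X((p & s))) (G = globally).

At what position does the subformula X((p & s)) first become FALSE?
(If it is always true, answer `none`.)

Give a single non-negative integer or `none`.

s_0={q,s}: X((p & s))=False (p & s)=False p=False s=True
s_1={}: X((p & s))=True (p & s)=False p=False s=False
s_2={p,q,r,s}: X((p & s))=True (p & s)=True p=True s=True
s_3={p,q,r,s}: X((p & s))=False (p & s)=True p=True s=True
s_4={p,q,r}: X((p & s))=False (p & s)=False p=True s=False
G(X((p & s))) holds globally = False
First violation at position 0.

Answer: 0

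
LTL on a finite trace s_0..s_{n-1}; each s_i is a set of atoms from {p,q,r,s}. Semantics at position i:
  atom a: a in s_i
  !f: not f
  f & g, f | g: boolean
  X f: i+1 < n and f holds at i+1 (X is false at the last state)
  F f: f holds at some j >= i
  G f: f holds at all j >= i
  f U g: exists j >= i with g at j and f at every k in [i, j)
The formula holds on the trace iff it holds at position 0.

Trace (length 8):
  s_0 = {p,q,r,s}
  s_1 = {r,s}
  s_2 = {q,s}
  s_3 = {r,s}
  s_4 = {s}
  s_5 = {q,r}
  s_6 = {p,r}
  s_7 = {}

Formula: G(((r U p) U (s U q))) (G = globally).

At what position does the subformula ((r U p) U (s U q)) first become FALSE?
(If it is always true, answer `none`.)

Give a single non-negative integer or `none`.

s_0={p,q,r,s}: ((r U p) U (s U q))=True (r U p)=True r=True p=True (s U q)=True s=True q=True
s_1={r,s}: ((r U p) U (s U q))=True (r U p)=False r=True p=False (s U q)=True s=True q=False
s_2={q,s}: ((r U p) U (s U q))=True (r U p)=False r=False p=False (s U q)=True s=True q=True
s_3={r,s}: ((r U p) U (s U q))=True (r U p)=False r=True p=False (s U q)=True s=True q=False
s_4={s}: ((r U p) U (s U q))=True (r U p)=False r=False p=False (s U q)=True s=True q=False
s_5={q,r}: ((r U p) U (s U q))=True (r U p)=True r=True p=False (s U q)=True s=False q=True
s_6={p,r}: ((r U p) U (s U q))=False (r U p)=True r=True p=True (s U q)=False s=False q=False
s_7={}: ((r U p) U (s U q))=False (r U p)=False r=False p=False (s U q)=False s=False q=False
G(((r U p) U (s U q))) holds globally = False
First violation at position 6.

Answer: 6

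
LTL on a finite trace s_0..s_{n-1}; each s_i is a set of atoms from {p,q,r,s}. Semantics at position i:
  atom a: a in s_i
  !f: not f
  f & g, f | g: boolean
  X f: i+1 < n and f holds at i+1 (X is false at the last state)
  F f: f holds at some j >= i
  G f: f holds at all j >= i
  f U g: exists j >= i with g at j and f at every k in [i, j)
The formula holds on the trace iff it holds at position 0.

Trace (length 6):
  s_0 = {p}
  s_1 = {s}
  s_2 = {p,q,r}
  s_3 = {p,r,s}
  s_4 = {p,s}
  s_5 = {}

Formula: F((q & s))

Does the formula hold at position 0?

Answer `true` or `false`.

s_0={p}: F((q & s))=False (q & s)=False q=False s=False
s_1={s}: F((q & s))=False (q & s)=False q=False s=True
s_2={p,q,r}: F((q & s))=False (q & s)=False q=True s=False
s_3={p,r,s}: F((q & s))=False (q & s)=False q=False s=True
s_4={p,s}: F((q & s))=False (q & s)=False q=False s=True
s_5={}: F((q & s))=False (q & s)=False q=False s=False

Answer: false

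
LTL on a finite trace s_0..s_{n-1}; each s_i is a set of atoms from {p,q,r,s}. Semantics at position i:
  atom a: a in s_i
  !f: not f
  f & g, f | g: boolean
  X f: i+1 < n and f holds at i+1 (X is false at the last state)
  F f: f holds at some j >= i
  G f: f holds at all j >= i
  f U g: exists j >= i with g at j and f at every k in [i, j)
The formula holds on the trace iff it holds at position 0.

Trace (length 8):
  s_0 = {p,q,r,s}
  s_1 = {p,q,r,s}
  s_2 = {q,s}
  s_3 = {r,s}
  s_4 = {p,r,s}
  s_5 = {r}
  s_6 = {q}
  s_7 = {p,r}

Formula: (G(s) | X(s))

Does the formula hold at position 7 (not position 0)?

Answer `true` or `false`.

s_0={p,q,r,s}: (G(s) | X(s))=True G(s)=False s=True X(s)=True
s_1={p,q,r,s}: (G(s) | X(s))=True G(s)=False s=True X(s)=True
s_2={q,s}: (G(s) | X(s))=True G(s)=False s=True X(s)=True
s_3={r,s}: (G(s) | X(s))=True G(s)=False s=True X(s)=True
s_4={p,r,s}: (G(s) | X(s))=False G(s)=False s=True X(s)=False
s_5={r}: (G(s) | X(s))=False G(s)=False s=False X(s)=False
s_6={q}: (G(s) | X(s))=False G(s)=False s=False X(s)=False
s_7={p,r}: (G(s) | X(s))=False G(s)=False s=False X(s)=False
Evaluating at position 7: result = False

Answer: false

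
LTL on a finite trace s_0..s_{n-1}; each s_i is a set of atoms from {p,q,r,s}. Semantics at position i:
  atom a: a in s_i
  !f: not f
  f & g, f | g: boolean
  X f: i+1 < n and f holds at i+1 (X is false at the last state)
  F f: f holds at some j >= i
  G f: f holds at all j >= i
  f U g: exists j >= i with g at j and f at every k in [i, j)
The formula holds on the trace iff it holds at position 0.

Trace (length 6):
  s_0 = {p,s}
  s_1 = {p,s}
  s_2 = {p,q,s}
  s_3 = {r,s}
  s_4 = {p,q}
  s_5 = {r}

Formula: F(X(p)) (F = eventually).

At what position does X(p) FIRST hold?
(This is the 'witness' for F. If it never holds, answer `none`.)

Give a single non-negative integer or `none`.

s_0={p,s}: X(p)=True p=True
s_1={p,s}: X(p)=True p=True
s_2={p,q,s}: X(p)=False p=True
s_3={r,s}: X(p)=True p=False
s_4={p,q}: X(p)=False p=True
s_5={r}: X(p)=False p=False
F(X(p)) holds; first witness at position 0.

Answer: 0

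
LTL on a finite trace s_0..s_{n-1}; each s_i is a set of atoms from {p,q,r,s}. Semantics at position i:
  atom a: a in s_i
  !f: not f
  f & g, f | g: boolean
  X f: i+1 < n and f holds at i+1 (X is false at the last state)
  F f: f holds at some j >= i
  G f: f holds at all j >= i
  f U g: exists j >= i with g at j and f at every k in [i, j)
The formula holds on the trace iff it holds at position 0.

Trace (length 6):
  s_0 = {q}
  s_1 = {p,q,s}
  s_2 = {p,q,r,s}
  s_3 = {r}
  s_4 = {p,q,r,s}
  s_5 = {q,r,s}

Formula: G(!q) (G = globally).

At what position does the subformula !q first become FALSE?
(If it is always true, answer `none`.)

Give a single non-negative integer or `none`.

Answer: 0

Derivation:
s_0={q}: !q=False q=True
s_1={p,q,s}: !q=False q=True
s_2={p,q,r,s}: !q=False q=True
s_3={r}: !q=True q=False
s_4={p,q,r,s}: !q=False q=True
s_5={q,r,s}: !q=False q=True
G(!q) holds globally = False
First violation at position 0.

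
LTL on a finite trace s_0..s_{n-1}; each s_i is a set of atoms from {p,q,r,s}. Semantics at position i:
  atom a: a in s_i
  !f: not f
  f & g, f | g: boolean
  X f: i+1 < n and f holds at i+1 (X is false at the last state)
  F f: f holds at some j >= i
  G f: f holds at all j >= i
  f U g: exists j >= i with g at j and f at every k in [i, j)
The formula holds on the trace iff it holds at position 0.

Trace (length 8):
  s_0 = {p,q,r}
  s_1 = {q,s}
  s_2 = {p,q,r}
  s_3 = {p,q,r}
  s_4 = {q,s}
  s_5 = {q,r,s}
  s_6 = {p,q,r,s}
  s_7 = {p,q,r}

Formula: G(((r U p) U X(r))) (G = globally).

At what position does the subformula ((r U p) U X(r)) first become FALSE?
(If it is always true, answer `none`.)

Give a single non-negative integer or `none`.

s_0={p,q,r}: ((r U p) U X(r))=True (r U p)=True r=True p=True X(r)=False
s_1={q,s}: ((r U p) U X(r))=True (r U p)=False r=False p=False X(r)=True
s_2={p,q,r}: ((r U p) U X(r))=True (r U p)=True r=True p=True X(r)=True
s_3={p,q,r}: ((r U p) U X(r))=True (r U p)=True r=True p=True X(r)=False
s_4={q,s}: ((r U p) U X(r))=True (r U p)=False r=False p=False X(r)=True
s_5={q,r,s}: ((r U p) U X(r))=True (r U p)=True r=True p=False X(r)=True
s_6={p,q,r,s}: ((r U p) U X(r))=True (r U p)=True r=True p=True X(r)=True
s_7={p,q,r}: ((r U p) U X(r))=False (r U p)=True r=True p=True X(r)=False
G(((r U p) U X(r))) holds globally = False
First violation at position 7.

Answer: 7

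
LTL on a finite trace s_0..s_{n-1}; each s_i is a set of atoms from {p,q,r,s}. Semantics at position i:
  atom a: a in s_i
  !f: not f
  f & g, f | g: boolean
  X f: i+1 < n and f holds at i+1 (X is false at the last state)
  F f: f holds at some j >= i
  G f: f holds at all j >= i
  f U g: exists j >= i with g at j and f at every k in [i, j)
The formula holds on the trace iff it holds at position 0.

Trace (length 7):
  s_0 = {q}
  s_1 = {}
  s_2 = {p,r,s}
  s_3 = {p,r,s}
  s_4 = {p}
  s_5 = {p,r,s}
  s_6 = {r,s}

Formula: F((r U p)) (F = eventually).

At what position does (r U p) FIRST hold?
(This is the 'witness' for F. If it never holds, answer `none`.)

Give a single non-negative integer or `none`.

Answer: 2

Derivation:
s_0={q}: (r U p)=False r=False p=False
s_1={}: (r U p)=False r=False p=False
s_2={p,r,s}: (r U p)=True r=True p=True
s_3={p,r,s}: (r U p)=True r=True p=True
s_4={p}: (r U p)=True r=False p=True
s_5={p,r,s}: (r U p)=True r=True p=True
s_6={r,s}: (r U p)=False r=True p=False
F((r U p)) holds; first witness at position 2.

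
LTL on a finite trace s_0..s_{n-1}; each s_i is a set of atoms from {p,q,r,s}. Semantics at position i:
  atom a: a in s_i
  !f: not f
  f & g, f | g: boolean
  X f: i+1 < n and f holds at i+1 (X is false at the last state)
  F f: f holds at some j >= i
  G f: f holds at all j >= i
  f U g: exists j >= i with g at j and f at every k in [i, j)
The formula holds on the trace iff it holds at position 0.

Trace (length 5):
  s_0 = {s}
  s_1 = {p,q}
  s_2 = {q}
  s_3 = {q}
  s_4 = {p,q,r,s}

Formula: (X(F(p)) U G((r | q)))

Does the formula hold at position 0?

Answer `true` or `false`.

Answer: true

Derivation:
s_0={s}: (X(F(p)) U G((r | q)))=True X(F(p))=True F(p)=True p=False G((r | q))=False (r | q)=False r=False q=False
s_1={p,q}: (X(F(p)) U G((r | q)))=True X(F(p))=True F(p)=True p=True G((r | q))=True (r | q)=True r=False q=True
s_2={q}: (X(F(p)) U G((r | q)))=True X(F(p))=True F(p)=True p=False G((r | q))=True (r | q)=True r=False q=True
s_3={q}: (X(F(p)) U G((r | q)))=True X(F(p))=True F(p)=True p=False G((r | q))=True (r | q)=True r=False q=True
s_4={p,q,r,s}: (X(F(p)) U G((r | q)))=True X(F(p))=False F(p)=True p=True G((r | q))=True (r | q)=True r=True q=True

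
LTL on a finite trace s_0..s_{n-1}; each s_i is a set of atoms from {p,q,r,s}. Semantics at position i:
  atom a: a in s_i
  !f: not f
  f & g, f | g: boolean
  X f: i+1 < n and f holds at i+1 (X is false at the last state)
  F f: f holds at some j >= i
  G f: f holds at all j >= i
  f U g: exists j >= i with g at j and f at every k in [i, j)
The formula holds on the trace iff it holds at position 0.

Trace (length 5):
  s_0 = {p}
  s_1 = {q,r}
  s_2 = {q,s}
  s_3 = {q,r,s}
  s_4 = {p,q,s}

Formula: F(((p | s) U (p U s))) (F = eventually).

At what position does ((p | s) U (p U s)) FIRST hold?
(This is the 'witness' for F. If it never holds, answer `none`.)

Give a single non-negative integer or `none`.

Answer: 2

Derivation:
s_0={p}: ((p | s) U (p U s))=False (p | s)=True p=True s=False (p U s)=False
s_1={q,r}: ((p | s) U (p U s))=False (p | s)=False p=False s=False (p U s)=False
s_2={q,s}: ((p | s) U (p U s))=True (p | s)=True p=False s=True (p U s)=True
s_3={q,r,s}: ((p | s) U (p U s))=True (p | s)=True p=False s=True (p U s)=True
s_4={p,q,s}: ((p | s) U (p U s))=True (p | s)=True p=True s=True (p U s)=True
F(((p | s) U (p U s))) holds; first witness at position 2.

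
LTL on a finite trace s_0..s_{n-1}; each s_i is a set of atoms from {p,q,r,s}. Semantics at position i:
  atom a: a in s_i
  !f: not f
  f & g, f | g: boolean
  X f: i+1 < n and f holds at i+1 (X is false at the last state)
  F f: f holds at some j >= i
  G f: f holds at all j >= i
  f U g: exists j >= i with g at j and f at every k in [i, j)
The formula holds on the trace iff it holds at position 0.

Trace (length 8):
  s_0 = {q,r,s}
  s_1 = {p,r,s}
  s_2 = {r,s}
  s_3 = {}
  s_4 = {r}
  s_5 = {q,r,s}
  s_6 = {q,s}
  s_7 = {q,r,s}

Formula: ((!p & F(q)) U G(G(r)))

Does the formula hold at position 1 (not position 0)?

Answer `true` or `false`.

s_0={q,r,s}: ((!p & F(q)) U G(G(r)))=False (!p & F(q))=True !p=True p=False F(q)=True q=True G(G(r))=False G(r)=False r=True
s_1={p,r,s}: ((!p & F(q)) U G(G(r)))=False (!p & F(q))=False !p=False p=True F(q)=True q=False G(G(r))=False G(r)=False r=True
s_2={r,s}: ((!p & F(q)) U G(G(r)))=True (!p & F(q))=True !p=True p=False F(q)=True q=False G(G(r))=False G(r)=False r=True
s_3={}: ((!p & F(q)) U G(G(r)))=True (!p & F(q))=True !p=True p=False F(q)=True q=False G(G(r))=False G(r)=False r=False
s_4={r}: ((!p & F(q)) U G(G(r)))=True (!p & F(q))=True !p=True p=False F(q)=True q=False G(G(r))=False G(r)=False r=True
s_5={q,r,s}: ((!p & F(q)) U G(G(r)))=True (!p & F(q))=True !p=True p=False F(q)=True q=True G(G(r))=False G(r)=False r=True
s_6={q,s}: ((!p & F(q)) U G(G(r)))=True (!p & F(q))=True !p=True p=False F(q)=True q=True G(G(r))=False G(r)=False r=False
s_7={q,r,s}: ((!p & F(q)) U G(G(r)))=True (!p & F(q))=True !p=True p=False F(q)=True q=True G(G(r))=True G(r)=True r=True
Evaluating at position 1: result = False

Answer: false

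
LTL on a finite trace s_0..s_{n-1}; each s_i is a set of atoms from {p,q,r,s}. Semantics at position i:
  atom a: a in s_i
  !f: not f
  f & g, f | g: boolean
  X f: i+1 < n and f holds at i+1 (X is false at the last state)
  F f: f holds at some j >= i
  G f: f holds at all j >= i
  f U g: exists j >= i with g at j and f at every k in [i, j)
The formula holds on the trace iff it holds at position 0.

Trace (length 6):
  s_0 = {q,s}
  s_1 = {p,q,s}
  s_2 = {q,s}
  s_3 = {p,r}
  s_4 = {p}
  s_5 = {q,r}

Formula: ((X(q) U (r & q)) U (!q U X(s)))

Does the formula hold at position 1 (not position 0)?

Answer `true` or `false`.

Answer: true

Derivation:
s_0={q,s}: ((X(q) U (r & q)) U (!q U X(s)))=True (X(q) U (r & q))=False X(q)=True q=True (r & q)=False r=False (!q U X(s))=True !q=False X(s)=True s=True
s_1={p,q,s}: ((X(q) U (r & q)) U (!q U X(s)))=True (X(q) U (r & q))=False X(q)=True q=True (r & q)=False r=False (!q U X(s))=True !q=False X(s)=True s=True
s_2={q,s}: ((X(q) U (r & q)) U (!q U X(s)))=False (X(q) U (r & q))=False X(q)=False q=True (r & q)=False r=False (!q U X(s))=False !q=False X(s)=False s=True
s_3={p,r}: ((X(q) U (r & q)) U (!q U X(s)))=False (X(q) U (r & q))=False X(q)=False q=False (r & q)=False r=True (!q U X(s))=False !q=True X(s)=False s=False
s_4={p}: ((X(q) U (r & q)) U (!q U X(s)))=False (X(q) U (r & q))=True X(q)=True q=False (r & q)=False r=False (!q U X(s))=False !q=True X(s)=False s=False
s_5={q,r}: ((X(q) U (r & q)) U (!q U X(s)))=False (X(q) U (r & q))=True X(q)=False q=True (r & q)=True r=True (!q U X(s))=False !q=False X(s)=False s=False
Evaluating at position 1: result = True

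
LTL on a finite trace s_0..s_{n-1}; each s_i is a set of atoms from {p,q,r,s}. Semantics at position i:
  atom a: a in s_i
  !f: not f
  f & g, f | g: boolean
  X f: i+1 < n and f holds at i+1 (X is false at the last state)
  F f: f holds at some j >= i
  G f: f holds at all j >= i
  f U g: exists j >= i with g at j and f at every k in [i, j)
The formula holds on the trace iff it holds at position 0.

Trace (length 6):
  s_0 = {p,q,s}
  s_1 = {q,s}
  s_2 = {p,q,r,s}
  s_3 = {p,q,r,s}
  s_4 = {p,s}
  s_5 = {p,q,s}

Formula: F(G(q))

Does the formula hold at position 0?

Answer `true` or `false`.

s_0={p,q,s}: F(G(q))=True G(q)=False q=True
s_1={q,s}: F(G(q))=True G(q)=False q=True
s_2={p,q,r,s}: F(G(q))=True G(q)=False q=True
s_3={p,q,r,s}: F(G(q))=True G(q)=False q=True
s_4={p,s}: F(G(q))=True G(q)=False q=False
s_5={p,q,s}: F(G(q))=True G(q)=True q=True

Answer: true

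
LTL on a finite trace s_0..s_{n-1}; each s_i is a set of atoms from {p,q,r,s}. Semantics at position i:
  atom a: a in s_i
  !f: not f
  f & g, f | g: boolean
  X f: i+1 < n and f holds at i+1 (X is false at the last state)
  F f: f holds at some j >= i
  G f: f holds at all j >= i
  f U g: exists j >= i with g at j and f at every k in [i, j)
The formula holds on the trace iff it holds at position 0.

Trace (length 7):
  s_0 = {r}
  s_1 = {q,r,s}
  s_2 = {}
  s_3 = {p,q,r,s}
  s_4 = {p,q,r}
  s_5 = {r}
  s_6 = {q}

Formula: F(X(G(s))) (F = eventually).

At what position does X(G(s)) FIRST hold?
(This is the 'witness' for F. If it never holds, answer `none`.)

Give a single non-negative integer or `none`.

Answer: none

Derivation:
s_0={r}: X(G(s))=False G(s)=False s=False
s_1={q,r,s}: X(G(s))=False G(s)=False s=True
s_2={}: X(G(s))=False G(s)=False s=False
s_3={p,q,r,s}: X(G(s))=False G(s)=False s=True
s_4={p,q,r}: X(G(s))=False G(s)=False s=False
s_5={r}: X(G(s))=False G(s)=False s=False
s_6={q}: X(G(s))=False G(s)=False s=False
F(X(G(s))) does not hold (no witness exists).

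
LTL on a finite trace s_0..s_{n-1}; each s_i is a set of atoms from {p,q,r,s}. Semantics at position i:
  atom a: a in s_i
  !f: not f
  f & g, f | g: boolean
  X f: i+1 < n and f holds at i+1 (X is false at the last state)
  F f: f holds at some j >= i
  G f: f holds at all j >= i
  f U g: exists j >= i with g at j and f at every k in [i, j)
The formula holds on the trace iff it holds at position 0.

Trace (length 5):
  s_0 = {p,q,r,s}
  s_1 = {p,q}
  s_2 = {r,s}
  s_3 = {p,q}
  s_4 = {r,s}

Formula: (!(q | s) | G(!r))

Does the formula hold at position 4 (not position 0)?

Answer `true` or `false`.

s_0={p,q,r,s}: (!(q | s) | G(!r))=False !(q | s)=False (q | s)=True q=True s=True G(!r)=False !r=False r=True
s_1={p,q}: (!(q | s) | G(!r))=False !(q | s)=False (q | s)=True q=True s=False G(!r)=False !r=True r=False
s_2={r,s}: (!(q | s) | G(!r))=False !(q | s)=False (q | s)=True q=False s=True G(!r)=False !r=False r=True
s_3={p,q}: (!(q | s) | G(!r))=False !(q | s)=False (q | s)=True q=True s=False G(!r)=False !r=True r=False
s_4={r,s}: (!(q | s) | G(!r))=False !(q | s)=False (q | s)=True q=False s=True G(!r)=False !r=False r=True
Evaluating at position 4: result = False

Answer: false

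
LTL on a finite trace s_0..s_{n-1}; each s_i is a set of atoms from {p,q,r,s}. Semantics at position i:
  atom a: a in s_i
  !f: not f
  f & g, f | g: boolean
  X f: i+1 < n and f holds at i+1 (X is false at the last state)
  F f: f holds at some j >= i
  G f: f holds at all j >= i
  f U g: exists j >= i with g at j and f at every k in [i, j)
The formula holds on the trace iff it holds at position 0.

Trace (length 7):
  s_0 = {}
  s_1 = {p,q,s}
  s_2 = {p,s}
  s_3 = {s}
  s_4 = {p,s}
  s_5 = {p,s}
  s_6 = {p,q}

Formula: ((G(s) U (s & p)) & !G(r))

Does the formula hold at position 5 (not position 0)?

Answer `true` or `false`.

s_0={}: ((G(s) U (s & p)) & !G(r))=False (G(s) U (s & p))=False G(s)=False s=False (s & p)=False p=False !G(r)=True G(r)=False r=False
s_1={p,q,s}: ((G(s) U (s & p)) & !G(r))=True (G(s) U (s & p))=True G(s)=False s=True (s & p)=True p=True !G(r)=True G(r)=False r=False
s_2={p,s}: ((G(s) U (s & p)) & !G(r))=True (G(s) U (s & p))=True G(s)=False s=True (s & p)=True p=True !G(r)=True G(r)=False r=False
s_3={s}: ((G(s) U (s & p)) & !G(r))=False (G(s) U (s & p))=False G(s)=False s=True (s & p)=False p=False !G(r)=True G(r)=False r=False
s_4={p,s}: ((G(s) U (s & p)) & !G(r))=True (G(s) U (s & p))=True G(s)=False s=True (s & p)=True p=True !G(r)=True G(r)=False r=False
s_5={p,s}: ((G(s) U (s & p)) & !G(r))=True (G(s) U (s & p))=True G(s)=False s=True (s & p)=True p=True !G(r)=True G(r)=False r=False
s_6={p,q}: ((G(s) U (s & p)) & !G(r))=False (G(s) U (s & p))=False G(s)=False s=False (s & p)=False p=True !G(r)=True G(r)=False r=False
Evaluating at position 5: result = True

Answer: true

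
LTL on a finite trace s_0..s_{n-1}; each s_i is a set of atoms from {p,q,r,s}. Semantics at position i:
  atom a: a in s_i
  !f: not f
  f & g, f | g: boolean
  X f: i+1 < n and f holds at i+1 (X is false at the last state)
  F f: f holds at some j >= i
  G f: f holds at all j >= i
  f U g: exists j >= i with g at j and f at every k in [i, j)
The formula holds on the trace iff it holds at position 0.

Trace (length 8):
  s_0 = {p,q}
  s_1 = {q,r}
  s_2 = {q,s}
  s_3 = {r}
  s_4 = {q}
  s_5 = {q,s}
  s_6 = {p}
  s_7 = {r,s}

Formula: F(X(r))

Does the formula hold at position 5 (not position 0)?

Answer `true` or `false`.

s_0={p,q}: F(X(r))=True X(r)=True r=False
s_1={q,r}: F(X(r))=True X(r)=False r=True
s_2={q,s}: F(X(r))=True X(r)=True r=False
s_3={r}: F(X(r))=True X(r)=False r=True
s_4={q}: F(X(r))=True X(r)=False r=False
s_5={q,s}: F(X(r))=True X(r)=False r=False
s_6={p}: F(X(r))=True X(r)=True r=False
s_7={r,s}: F(X(r))=False X(r)=False r=True
Evaluating at position 5: result = True

Answer: true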